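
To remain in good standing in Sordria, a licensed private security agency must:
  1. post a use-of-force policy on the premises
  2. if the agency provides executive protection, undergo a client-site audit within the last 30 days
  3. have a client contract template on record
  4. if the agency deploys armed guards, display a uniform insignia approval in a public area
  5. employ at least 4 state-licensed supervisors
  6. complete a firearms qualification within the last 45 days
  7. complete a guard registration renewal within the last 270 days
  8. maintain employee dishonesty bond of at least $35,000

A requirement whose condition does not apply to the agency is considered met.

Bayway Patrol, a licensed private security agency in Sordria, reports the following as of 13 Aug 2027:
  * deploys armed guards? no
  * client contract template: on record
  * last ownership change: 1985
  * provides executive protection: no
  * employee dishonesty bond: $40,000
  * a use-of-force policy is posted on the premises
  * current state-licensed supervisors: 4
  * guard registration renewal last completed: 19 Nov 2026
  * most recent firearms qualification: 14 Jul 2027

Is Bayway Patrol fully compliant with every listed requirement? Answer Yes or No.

1. use-of-force policy present → met
2. condition 'provides executive protection' does not hold → requirement n/a → met
3. client contract template present → met
4. condition 'deploys armed guards' does not hold → requirement n/a → met
5. state-licensed supervisors 4 ≥ 4 → met
6. firearms qualification 30 days ago vs limit 45 → met
7. guard registration renewal 267 days ago vs limit 270 → met
8. employee dishonesty bond $40,000 ≥ $35,000 → met
All met.

Yes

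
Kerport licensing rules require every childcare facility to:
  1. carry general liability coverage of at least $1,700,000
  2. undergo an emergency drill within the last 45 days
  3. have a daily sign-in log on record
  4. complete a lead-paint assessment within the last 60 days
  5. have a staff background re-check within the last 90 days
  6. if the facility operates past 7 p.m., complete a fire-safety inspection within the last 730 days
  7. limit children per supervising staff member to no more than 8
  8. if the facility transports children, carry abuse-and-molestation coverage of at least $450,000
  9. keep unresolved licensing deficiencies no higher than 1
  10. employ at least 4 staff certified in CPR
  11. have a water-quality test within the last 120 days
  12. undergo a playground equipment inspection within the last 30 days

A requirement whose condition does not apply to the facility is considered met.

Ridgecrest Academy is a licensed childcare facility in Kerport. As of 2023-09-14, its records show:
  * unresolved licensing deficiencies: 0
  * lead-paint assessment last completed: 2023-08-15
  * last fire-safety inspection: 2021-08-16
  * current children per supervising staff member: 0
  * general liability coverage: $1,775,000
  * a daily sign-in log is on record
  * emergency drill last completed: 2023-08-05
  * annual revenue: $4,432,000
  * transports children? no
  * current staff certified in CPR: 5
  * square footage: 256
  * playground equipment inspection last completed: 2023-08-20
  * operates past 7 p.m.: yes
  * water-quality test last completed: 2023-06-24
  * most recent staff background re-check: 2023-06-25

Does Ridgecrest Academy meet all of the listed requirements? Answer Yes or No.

1. general liability coverage $1,775,000 ≥ $1,700,000 → met
2. emergency drill 40 days ago vs limit 45 → met
3. daily sign-in log present → met
4. lead-paint assessment 30 days ago vs limit 60 → met
5. staff background re-check 81 days ago vs limit 90 → met
6. condition 'operates past 7 p.m.' holds; fire-safety inspection 759 days ago vs limit 730 → not met
7. children per supervising staff member 0 ≤ 8 → met
8. condition 'transports children' does not hold → requirement n/a → met
9. unresolved licensing deficiencies 0 ≤ 1 → met
10. staff certified in CPR 5 ≥ 4 → met
11. water-quality test 82 days ago vs limit 120 → met
12. playground equipment inspection 25 days ago vs limit 30 → met
Not met: 6

No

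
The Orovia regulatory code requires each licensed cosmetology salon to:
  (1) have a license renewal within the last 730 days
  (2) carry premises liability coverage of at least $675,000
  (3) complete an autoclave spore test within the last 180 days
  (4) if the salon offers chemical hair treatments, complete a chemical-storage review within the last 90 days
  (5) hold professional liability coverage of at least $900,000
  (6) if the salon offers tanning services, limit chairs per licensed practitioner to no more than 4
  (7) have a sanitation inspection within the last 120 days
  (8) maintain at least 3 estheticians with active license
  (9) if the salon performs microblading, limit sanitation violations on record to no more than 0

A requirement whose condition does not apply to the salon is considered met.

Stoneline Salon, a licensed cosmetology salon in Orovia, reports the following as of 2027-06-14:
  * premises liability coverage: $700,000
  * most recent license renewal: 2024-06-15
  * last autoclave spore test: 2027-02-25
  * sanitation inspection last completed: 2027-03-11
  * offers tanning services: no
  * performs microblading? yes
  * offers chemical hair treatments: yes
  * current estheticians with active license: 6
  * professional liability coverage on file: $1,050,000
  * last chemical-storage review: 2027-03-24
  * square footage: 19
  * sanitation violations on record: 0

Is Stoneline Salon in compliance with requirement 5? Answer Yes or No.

Yes

5. professional liability coverage $1,050,000 ≥ $900,000 → met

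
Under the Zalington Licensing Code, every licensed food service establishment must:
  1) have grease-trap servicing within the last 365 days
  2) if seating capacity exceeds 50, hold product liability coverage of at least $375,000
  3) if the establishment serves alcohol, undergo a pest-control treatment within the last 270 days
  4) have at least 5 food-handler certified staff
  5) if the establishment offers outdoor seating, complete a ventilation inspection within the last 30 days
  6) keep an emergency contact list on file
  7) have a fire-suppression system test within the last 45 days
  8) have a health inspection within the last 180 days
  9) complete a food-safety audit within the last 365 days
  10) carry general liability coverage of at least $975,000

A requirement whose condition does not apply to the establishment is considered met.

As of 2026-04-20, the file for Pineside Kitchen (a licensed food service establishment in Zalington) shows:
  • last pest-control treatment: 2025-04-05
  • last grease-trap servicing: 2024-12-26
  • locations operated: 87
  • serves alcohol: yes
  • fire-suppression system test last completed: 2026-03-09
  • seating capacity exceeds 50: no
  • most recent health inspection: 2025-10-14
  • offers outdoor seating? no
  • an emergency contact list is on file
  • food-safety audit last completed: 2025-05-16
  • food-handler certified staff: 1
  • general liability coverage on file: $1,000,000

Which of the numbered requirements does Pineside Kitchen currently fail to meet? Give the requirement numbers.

1, 3, 4, 8

1. grease-trap servicing 480 days ago vs limit 365 → not met
2. condition 'seating capacity exceeds 50' does not hold → requirement n/a → met
3. condition 'serves alcohol' holds; pest-control treatment 380 days ago vs limit 270 → not met
4. food-handler certified staff 1 < 5 → not met
5. condition 'offers outdoor seating' does not hold → requirement n/a → met
6. emergency contact list present → met
7. fire-suppression system test 42 days ago vs limit 45 → met
8. health inspection 188 days ago vs limit 180 → not met
9. food-safety audit 339 days ago vs limit 365 → met
10. general liability coverage $1,000,000 ≥ $975,000 → met
Not met: 1, 3, 4, 8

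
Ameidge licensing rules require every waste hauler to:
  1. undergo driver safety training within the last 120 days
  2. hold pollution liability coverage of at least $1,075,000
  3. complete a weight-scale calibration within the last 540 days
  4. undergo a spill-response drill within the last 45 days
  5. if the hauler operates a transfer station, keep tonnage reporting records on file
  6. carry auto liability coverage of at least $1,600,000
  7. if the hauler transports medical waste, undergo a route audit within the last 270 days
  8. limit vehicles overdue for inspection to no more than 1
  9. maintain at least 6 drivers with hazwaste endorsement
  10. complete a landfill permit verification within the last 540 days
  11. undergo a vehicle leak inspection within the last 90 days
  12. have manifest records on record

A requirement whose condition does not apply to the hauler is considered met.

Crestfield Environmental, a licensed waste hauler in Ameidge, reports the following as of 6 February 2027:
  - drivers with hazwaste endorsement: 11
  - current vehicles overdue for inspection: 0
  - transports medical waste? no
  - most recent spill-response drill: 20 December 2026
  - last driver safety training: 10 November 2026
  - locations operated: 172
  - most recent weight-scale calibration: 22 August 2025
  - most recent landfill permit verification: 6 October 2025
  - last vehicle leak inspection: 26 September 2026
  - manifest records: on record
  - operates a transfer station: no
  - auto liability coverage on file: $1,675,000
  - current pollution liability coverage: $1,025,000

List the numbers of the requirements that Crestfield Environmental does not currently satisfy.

1. driver safety training 88 days ago vs limit 120 → met
2. pollution liability coverage $1,025,000 < $1,075,000 → not met
3. weight-scale calibration 533 days ago vs limit 540 → met
4. spill-response drill 48 days ago vs limit 45 → not met
5. condition 'operates a transfer station' does not hold → requirement n/a → met
6. auto liability coverage $1,675,000 ≥ $1,600,000 → met
7. condition 'transports medical waste' does not hold → requirement n/a → met
8. vehicles overdue for inspection 0 ≤ 1 → met
9. drivers with hazwaste endorsement 11 ≥ 6 → met
10. landfill permit verification 488 days ago vs limit 540 → met
11. vehicle leak inspection 133 days ago vs limit 90 → not met
12. manifest records present → met
Not met: 2, 4, 11

2, 4, 11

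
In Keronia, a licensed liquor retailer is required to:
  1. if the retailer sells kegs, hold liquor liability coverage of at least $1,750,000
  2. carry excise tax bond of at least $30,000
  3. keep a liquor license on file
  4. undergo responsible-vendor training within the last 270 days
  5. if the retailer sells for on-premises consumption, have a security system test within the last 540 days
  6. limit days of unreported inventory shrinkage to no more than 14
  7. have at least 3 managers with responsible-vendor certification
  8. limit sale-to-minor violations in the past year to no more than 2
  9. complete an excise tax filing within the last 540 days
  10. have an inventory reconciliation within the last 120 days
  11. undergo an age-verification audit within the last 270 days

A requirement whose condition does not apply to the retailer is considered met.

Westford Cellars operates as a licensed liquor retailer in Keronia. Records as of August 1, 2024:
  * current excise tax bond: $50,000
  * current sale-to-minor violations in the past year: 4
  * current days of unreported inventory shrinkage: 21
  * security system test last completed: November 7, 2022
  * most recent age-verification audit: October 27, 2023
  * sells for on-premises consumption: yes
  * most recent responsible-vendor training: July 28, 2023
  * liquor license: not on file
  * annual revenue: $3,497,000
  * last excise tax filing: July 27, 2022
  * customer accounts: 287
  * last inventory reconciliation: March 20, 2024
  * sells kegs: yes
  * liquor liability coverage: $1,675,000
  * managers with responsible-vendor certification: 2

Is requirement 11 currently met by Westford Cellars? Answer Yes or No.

No

11. age-verification audit 279 days ago vs limit 270 → not met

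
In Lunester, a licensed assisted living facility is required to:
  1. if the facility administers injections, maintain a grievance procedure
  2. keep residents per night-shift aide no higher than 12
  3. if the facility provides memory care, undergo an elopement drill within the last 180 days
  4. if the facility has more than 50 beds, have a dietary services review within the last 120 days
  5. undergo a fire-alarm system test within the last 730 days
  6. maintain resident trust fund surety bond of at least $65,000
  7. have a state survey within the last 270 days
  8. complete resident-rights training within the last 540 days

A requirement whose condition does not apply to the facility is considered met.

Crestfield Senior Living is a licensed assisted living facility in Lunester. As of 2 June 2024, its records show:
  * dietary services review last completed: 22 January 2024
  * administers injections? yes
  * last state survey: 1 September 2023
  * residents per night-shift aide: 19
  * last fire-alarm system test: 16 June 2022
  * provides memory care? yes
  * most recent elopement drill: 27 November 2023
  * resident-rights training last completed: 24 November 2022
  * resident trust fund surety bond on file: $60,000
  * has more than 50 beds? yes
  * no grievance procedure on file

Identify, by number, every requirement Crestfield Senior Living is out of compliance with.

1, 2, 3, 4, 6, 7, 8

1. condition 'administers injections' holds; grievance procedure absent → not met
2. residents per night-shift aide 19 > 12 → not met
3. condition 'provides memory care' holds; elopement drill 188 days ago vs limit 180 → not met
4. condition 'has more than 50 beds' holds; dietary services review 132 days ago vs limit 120 → not met
5. fire-alarm system test 717 days ago vs limit 730 → met
6. resident trust fund surety bond $60,000 < $65,000 → not met
7. state survey 275 days ago vs limit 270 → not met
8. resident-rights training 556 days ago vs limit 540 → not met
Not met: 1, 2, 3, 4, 6, 7, 8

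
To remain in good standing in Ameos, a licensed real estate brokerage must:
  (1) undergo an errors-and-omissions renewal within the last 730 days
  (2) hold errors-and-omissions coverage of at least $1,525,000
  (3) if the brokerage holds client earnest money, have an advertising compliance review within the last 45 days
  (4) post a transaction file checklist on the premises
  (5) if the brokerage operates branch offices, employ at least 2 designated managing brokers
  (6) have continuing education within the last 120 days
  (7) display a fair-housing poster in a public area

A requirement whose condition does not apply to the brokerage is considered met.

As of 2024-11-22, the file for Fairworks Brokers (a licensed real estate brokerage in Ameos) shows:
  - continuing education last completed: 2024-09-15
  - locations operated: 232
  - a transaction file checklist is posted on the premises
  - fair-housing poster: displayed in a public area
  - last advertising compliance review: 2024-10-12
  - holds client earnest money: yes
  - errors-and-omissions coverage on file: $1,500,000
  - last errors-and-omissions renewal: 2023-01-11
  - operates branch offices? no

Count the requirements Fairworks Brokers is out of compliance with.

1

1. errors-and-omissions renewal 681 days ago vs limit 730 → met
2. errors-and-omissions coverage $1,500,000 < $1,525,000 → not met
3. condition 'holds client earnest money' holds; advertising compliance review 41 days ago vs limit 45 → met
4. transaction file checklist present → met
5. condition 'operates branch offices' does not hold → requirement n/a → met
6. continuing education 68 days ago vs limit 120 → met
7. fair-housing poster present → met
Not met: 1 of 7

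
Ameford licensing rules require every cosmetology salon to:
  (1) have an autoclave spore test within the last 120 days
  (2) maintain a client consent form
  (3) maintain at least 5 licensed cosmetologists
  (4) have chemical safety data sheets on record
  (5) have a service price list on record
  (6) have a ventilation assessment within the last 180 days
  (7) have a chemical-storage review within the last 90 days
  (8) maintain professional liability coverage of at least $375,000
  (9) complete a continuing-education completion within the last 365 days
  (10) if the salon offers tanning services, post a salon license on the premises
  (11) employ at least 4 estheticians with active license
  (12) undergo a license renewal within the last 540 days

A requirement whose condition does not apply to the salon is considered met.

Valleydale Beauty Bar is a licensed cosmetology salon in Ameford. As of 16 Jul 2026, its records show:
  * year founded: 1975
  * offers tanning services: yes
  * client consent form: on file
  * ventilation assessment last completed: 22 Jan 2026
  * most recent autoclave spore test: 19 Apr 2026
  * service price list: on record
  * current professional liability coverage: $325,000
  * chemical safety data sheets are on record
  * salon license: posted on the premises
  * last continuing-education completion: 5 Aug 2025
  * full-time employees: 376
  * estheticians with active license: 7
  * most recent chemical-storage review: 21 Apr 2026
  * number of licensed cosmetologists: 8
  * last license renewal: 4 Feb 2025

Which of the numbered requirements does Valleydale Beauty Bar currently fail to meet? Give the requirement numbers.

1. autoclave spore test 88 days ago vs limit 120 → met
2. client consent form present → met
3. licensed cosmetologists 8 ≥ 5 → met
4. chemical safety data sheets present → met
5. service price list present → met
6. ventilation assessment 175 days ago vs limit 180 → met
7. chemical-storage review 86 days ago vs limit 90 → met
8. professional liability coverage $325,000 < $375,000 → not met
9. continuing-education completion 345 days ago vs limit 365 → met
10. condition 'offers tanning services' holds; salon license present → met
11. estheticians with active license 7 ≥ 4 → met
12. license renewal 527 days ago vs limit 540 → met
Not met: 8

8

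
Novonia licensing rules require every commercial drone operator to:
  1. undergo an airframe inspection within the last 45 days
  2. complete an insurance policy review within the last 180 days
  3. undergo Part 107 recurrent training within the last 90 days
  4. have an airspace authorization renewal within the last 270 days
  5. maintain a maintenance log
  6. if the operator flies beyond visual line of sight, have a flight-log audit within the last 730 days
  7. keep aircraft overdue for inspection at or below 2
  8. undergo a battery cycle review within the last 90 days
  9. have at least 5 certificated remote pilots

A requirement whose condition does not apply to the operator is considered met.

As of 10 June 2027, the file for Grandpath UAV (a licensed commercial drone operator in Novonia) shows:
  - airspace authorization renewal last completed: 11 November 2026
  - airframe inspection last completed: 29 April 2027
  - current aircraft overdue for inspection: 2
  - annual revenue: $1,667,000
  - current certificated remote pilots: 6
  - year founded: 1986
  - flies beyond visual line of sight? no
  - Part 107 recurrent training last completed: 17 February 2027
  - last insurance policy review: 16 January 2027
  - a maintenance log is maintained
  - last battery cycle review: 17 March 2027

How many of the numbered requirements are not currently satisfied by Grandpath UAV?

1

1. airframe inspection 42 days ago vs limit 45 → met
2. insurance policy review 145 days ago vs limit 180 → met
3. Part 107 recurrent training 113 days ago vs limit 90 → not met
4. airspace authorization renewal 211 days ago vs limit 270 → met
5. maintenance log present → met
6. condition 'flies beyond visual line of sight' does not hold → requirement n/a → met
7. aircraft overdue for inspection 2 ≤ 2 → met
8. battery cycle review 85 days ago vs limit 90 → met
9. certificated remote pilots 6 ≥ 5 → met
Not met: 1 of 9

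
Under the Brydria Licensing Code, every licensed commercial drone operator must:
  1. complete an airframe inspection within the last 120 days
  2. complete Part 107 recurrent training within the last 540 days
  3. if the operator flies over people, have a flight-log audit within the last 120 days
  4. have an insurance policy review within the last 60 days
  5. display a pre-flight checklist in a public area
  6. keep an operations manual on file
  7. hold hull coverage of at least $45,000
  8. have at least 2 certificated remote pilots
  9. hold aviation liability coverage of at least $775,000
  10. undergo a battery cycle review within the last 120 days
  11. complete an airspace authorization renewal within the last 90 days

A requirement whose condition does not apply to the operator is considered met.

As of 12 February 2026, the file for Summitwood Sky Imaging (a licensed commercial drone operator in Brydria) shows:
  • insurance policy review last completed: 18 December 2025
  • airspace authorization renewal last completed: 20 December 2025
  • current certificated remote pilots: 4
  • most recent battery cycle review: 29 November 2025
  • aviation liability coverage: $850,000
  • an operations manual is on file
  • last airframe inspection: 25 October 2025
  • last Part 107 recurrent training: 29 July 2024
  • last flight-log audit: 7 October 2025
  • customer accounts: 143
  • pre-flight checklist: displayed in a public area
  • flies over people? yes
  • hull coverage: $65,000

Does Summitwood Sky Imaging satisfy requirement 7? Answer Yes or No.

7. hull coverage $65,000 ≥ $45,000 → met

Yes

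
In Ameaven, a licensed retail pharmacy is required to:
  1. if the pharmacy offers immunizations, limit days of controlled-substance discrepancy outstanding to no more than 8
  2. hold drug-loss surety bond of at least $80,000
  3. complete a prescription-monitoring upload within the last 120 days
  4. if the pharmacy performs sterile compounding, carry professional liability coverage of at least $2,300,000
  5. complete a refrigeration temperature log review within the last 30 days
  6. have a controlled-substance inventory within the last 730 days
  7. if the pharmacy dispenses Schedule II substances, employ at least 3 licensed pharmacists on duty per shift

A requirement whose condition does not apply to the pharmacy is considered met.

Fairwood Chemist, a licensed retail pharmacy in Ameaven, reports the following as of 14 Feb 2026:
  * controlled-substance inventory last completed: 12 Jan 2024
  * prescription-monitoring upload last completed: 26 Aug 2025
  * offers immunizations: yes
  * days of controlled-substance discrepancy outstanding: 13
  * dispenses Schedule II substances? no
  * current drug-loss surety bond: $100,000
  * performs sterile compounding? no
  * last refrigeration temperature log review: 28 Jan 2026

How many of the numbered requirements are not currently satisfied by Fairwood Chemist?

1. condition 'offers immunizations' holds; days of controlled-substance discrepancy outstanding 13 > 8 → not met
2. drug-loss surety bond $100,000 ≥ $80,000 → met
3. prescription-monitoring upload 172 days ago vs limit 120 → not met
4. condition 'performs sterile compounding' does not hold → requirement n/a → met
5. refrigeration temperature log review 17 days ago vs limit 30 → met
6. controlled-substance inventory 764 days ago vs limit 730 → not met
7. condition 'dispenses Schedule II substances' does not hold → requirement n/a → met
Not met: 3 of 7

3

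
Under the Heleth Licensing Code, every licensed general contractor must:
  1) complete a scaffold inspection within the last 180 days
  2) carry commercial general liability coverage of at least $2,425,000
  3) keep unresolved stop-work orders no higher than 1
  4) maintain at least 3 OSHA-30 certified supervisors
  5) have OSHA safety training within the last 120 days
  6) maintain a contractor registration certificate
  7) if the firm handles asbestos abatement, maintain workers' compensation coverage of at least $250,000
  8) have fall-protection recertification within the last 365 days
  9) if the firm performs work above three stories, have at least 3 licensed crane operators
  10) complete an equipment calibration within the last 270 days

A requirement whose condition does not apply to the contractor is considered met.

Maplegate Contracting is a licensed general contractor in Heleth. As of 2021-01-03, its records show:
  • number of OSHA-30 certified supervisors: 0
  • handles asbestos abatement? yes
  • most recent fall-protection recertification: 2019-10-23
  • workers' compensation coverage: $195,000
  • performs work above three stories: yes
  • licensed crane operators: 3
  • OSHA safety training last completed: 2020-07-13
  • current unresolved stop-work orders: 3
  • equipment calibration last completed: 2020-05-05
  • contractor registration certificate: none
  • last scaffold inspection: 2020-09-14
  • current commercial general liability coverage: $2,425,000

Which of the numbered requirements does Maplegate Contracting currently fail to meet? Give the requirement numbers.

1. scaffold inspection 111 days ago vs limit 180 → met
2. commercial general liability coverage $2,425,000 ≥ $2,425,000 → met
3. unresolved stop-work orders 3 > 1 → not met
4. OSHA-30 certified supervisors 0 < 3 → not met
5. OSHA safety training 174 days ago vs limit 120 → not met
6. contractor registration certificate absent → not met
7. condition 'handles asbestos abatement' holds; workers' compensation coverage $195,000 < $250,000 → not met
8. fall-protection recertification 438 days ago vs limit 365 → not met
9. condition 'performs work above three stories' holds; licensed crane operators 3 ≥ 3 → met
10. equipment calibration 243 days ago vs limit 270 → met
Not met: 3, 4, 5, 6, 7, 8

3, 4, 5, 6, 7, 8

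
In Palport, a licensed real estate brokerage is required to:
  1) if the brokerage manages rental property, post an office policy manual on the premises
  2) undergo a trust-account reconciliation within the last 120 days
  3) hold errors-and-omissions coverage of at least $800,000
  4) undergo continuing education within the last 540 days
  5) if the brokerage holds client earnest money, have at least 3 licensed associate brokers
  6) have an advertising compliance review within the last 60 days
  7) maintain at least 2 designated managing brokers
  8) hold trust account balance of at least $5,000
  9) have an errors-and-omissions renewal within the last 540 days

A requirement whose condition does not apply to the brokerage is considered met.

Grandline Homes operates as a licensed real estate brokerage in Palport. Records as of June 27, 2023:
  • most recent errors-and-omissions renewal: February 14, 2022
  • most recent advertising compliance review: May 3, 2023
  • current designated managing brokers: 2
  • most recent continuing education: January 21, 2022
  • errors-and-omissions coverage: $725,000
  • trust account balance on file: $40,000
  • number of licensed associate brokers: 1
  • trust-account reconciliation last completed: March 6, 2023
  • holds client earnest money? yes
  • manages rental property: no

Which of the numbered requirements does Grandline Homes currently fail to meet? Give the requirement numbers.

1. condition 'manages rental property' does not hold → requirement n/a → met
2. trust-account reconciliation 113 days ago vs limit 120 → met
3. errors-and-omissions coverage $725,000 < $800,000 → not met
4. continuing education 522 days ago vs limit 540 → met
5. condition 'holds client earnest money' holds; licensed associate brokers 1 < 3 → not met
6. advertising compliance review 55 days ago vs limit 60 → met
7. designated managing brokers 2 ≥ 2 → met
8. trust account balance $40,000 ≥ $5,000 → met
9. errors-and-omissions renewal 498 days ago vs limit 540 → met
Not met: 3, 5

3, 5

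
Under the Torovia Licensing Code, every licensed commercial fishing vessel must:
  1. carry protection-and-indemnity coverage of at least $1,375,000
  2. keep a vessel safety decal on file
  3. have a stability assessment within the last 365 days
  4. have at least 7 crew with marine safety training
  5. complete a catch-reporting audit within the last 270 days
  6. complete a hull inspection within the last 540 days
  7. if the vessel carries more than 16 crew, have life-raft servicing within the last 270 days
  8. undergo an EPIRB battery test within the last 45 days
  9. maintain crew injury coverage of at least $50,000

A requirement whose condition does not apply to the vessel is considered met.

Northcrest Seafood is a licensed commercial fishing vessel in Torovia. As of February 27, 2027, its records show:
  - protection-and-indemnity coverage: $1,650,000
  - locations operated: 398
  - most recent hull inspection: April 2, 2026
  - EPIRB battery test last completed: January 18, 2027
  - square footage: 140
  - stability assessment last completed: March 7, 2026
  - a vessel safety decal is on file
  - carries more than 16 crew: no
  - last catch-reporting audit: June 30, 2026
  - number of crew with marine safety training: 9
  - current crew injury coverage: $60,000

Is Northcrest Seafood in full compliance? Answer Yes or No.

Yes

1. protection-and-indemnity coverage $1,650,000 ≥ $1,375,000 → met
2. vessel safety decal present → met
3. stability assessment 357 days ago vs limit 365 → met
4. crew with marine safety training 9 ≥ 7 → met
5. catch-reporting audit 242 days ago vs limit 270 → met
6. hull inspection 331 days ago vs limit 540 → met
7. condition 'carries more than 16 crew' does not hold → requirement n/a → met
8. EPIRB battery test 40 days ago vs limit 45 → met
9. crew injury coverage $60,000 ≥ $50,000 → met
All met.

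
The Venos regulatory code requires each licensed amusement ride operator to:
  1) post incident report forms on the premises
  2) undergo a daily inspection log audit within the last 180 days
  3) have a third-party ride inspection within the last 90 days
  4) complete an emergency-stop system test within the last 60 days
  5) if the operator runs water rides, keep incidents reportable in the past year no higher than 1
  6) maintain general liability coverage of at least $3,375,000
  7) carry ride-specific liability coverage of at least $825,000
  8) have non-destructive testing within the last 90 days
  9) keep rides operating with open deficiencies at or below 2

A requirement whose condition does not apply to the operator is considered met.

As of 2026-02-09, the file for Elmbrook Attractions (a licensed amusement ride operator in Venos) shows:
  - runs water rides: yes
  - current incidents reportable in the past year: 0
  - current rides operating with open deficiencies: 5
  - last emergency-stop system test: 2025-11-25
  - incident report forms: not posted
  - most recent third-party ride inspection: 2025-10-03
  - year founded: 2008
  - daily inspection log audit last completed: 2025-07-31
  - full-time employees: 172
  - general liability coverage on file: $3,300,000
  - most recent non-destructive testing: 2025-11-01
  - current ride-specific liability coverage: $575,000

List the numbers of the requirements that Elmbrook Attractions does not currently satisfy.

1. incident report forms absent → not met
2. daily inspection log audit 193 days ago vs limit 180 → not met
3. third-party ride inspection 129 days ago vs limit 90 → not met
4. emergency-stop system test 76 days ago vs limit 60 → not met
5. condition 'runs water rides' holds; incidents reportable in the past year 0 ≤ 1 → met
6. general liability coverage $3,300,000 < $3,375,000 → not met
7. ride-specific liability coverage $575,000 < $825,000 → not met
8. non-destructive testing 100 days ago vs limit 90 → not met
9. rides operating with open deficiencies 5 > 2 → not met
Not met: 1, 2, 3, 4, 6, 7, 8, 9

1, 2, 3, 4, 6, 7, 8, 9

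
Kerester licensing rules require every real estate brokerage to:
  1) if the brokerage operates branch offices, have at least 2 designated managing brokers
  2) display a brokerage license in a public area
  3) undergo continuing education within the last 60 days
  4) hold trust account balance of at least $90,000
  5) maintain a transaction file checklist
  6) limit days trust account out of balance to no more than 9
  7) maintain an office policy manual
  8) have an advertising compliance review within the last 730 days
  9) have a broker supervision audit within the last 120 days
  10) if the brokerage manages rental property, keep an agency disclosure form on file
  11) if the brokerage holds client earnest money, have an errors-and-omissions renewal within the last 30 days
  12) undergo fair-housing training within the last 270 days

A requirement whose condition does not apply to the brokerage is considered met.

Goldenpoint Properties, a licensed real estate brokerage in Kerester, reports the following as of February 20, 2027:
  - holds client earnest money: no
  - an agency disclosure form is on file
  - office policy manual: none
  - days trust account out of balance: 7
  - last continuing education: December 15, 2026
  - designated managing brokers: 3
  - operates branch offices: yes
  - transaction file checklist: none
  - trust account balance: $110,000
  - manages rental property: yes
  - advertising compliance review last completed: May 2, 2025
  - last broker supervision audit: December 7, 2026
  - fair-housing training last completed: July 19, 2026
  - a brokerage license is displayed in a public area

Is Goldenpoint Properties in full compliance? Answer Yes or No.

1. condition 'operates branch offices' holds; designated managing brokers 3 ≥ 2 → met
2. brokerage license present → met
3. continuing education 67 days ago vs limit 60 → not met
4. trust account balance $110,000 ≥ $90,000 → met
5. transaction file checklist absent → not met
6. days trust account out of balance 7 ≤ 9 → met
7. office policy manual absent → not met
8. advertising compliance review 659 days ago vs limit 730 → met
9. broker supervision audit 75 days ago vs limit 120 → met
10. condition 'manages rental property' holds; agency disclosure form present → met
11. condition 'holds client earnest money' does not hold → requirement n/a → met
12. fair-housing training 216 days ago vs limit 270 → met
Not met: 3, 5, 7

No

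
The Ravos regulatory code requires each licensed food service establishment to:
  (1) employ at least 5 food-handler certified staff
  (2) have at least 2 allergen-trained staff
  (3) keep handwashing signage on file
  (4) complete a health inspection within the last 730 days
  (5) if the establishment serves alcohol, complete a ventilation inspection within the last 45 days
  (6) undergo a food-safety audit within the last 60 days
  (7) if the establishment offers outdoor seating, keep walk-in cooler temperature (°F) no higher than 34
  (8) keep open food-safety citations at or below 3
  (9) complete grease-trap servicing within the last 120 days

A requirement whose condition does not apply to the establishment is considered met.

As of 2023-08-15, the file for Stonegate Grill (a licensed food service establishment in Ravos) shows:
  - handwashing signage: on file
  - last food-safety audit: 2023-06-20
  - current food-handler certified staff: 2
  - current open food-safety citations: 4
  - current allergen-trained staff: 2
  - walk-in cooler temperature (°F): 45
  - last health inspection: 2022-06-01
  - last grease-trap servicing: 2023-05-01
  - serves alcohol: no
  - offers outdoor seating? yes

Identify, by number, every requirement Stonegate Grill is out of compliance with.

1, 7, 8

1. food-handler certified staff 2 < 5 → not met
2. allergen-trained staff 2 ≥ 2 → met
3. handwashing signage present → met
4. health inspection 440 days ago vs limit 730 → met
5. condition 'serves alcohol' does not hold → requirement n/a → met
6. food-safety audit 56 days ago vs limit 60 → met
7. condition 'offers outdoor seating' holds; walk-in cooler temperature (°F) 45 > 34 → not met
8. open food-safety citations 4 > 3 → not met
9. grease-trap servicing 106 days ago vs limit 120 → met
Not met: 1, 7, 8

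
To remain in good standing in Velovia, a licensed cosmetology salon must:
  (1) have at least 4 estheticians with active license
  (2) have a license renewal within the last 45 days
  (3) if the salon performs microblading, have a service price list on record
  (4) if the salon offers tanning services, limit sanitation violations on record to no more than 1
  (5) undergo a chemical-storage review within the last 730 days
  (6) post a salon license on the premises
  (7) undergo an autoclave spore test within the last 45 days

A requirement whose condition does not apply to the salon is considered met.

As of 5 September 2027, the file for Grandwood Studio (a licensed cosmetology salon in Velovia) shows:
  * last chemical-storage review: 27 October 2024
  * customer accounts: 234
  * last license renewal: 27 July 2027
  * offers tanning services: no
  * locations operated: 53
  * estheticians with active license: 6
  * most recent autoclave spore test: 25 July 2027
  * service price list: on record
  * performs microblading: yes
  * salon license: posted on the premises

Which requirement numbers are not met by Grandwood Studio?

5

1. estheticians with active license 6 ≥ 4 → met
2. license renewal 40 days ago vs limit 45 → met
3. condition 'performs microblading' holds; service price list present → met
4. condition 'offers tanning services' does not hold → requirement n/a → met
5. chemical-storage review 1043 days ago vs limit 730 → not met
6. salon license present → met
7. autoclave spore test 42 days ago vs limit 45 → met
Not met: 5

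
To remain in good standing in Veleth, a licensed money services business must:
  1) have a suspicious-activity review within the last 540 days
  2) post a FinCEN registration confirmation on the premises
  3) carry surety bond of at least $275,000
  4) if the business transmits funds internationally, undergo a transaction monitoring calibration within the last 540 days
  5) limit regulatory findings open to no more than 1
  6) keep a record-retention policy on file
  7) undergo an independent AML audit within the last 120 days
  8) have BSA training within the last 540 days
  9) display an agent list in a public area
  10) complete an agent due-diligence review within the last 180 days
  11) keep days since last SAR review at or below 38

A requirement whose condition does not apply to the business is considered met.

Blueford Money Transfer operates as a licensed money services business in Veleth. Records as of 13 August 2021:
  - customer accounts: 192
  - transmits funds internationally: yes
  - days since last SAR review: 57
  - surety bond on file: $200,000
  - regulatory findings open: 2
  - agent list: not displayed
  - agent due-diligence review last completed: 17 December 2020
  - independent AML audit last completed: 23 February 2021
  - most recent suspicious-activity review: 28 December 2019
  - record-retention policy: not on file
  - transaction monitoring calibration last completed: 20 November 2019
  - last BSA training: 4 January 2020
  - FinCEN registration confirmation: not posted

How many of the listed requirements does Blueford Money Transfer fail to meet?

1. suspicious-activity review 594 days ago vs limit 540 → not met
2. FinCEN registration confirmation absent → not met
3. surety bond $200,000 < $275,000 → not met
4. condition 'transmits funds internationally' holds; transaction monitoring calibration 632 days ago vs limit 540 → not met
5. regulatory findings open 2 > 1 → not met
6. record-retention policy absent → not met
7. independent AML audit 171 days ago vs limit 120 → not met
8. BSA training 587 days ago vs limit 540 → not met
9. agent list absent → not met
10. agent due-diligence review 239 days ago vs limit 180 → not met
11. days since last SAR review 57 > 38 → not met
Not met: 11 of 11

11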